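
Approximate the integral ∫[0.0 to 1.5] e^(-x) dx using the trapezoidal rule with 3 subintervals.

f(x) = e^(-x)
a = 0.0, b = 1.5, n = 3
h = (b - a)/n = 0.500000

Trapezoidal rule: (h/2)[f(x₀) + 2f(x₁) + 2f(x₂) + ... + f(xₙ)]

x_0 = 0.0000, f(x_0) = 1.000000, coefficient = 1
x_1 = 0.5000, f(x_1) = 0.606531, coefficient = 2
x_2 = 1.0000, f(x_2) = 0.367879, coefficient = 2
x_3 = 1.5000, f(x_3) = 0.223130, coefficient = 1

I ≈ (0.500000/2) × 3.171950 = 0.792988
Exact value: 0.776870
Error: 0.016118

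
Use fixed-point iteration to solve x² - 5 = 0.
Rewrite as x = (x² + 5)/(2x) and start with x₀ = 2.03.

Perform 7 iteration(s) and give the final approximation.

Equation: x² - 5 = 0
Fixed-point form: x = (x² + 5)/(2x)
x₀ = 2.03

x_1 = g(2.030000) = 2.246527
x_2 = g(2.246527) = 2.236092
x_3 = g(2.236092) = 2.236068
x_4 = g(2.236068) = 2.236068
x_5 = g(2.236068) = 2.236068
x_6 = g(2.236068) = 2.236068
x_7 = g(2.236068) = 2.236068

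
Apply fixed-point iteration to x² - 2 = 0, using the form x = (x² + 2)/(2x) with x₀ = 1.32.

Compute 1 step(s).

Equation: x² - 2 = 0
Fixed-point form: x = (x² + 2)/(2x)
x₀ = 1.32

x_1 = g(1.320000) = 1.417576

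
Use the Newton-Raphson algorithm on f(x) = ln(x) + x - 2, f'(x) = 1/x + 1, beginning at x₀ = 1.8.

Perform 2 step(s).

f(x) = ln(x) + x - 2
f'(x) = 1/x + 1
x₀ = 1.8

Newton-Raphson formula: x_{n+1} = x_n - f(x_n)/f'(x_n)

Iteration 1:
  f(1.800000) = 0.387787
  f'(1.800000) = 1.555556
  x_1 = 1.800000 - 0.387787/1.555556 = 1.550709
Iteration 2:
  f(1.550709) = -0.010579
  f'(1.550709) = 1.644866
  x_2 = 1.550709 - (-0.010579)/1.644866 = 1.557140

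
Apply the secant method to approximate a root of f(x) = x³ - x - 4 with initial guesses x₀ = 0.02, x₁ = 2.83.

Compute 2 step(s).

f(x) = x³ - x - 4
x₀ = 0.02, x₁ = 2.83

Secant formula: x_{n+1} = x_n - f(x_n)(x_n - x_{n-1})/(f(x_n) - f(x_{n-1}))

Iteration 1:
  f(0.020000) = -4.019992
  f(2.830000) = 15.835187
  x_2 = 2.830000 - 15.835187×(2.830000 - 0.020000)/(15.835187 - (-4.019992))
       = 0.588929
Iteration 2:
  f(2.830000) = 15.835187
  f(0.588929) = -4.384666
  x_3 = 0.588929 - (-4.384666)×(0.588929 - 2.830000)/(-4.384666 - 15.835187)
       = 1.074904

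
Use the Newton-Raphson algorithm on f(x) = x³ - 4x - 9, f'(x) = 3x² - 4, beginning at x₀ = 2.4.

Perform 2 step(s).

f(x) = x³ - 4x - 9
f'(x) = 3x² - 4
x₀ = 2.4

Newton-Raphson formula: x_{n+1} = x_n - f(x_n)/f'(x_n)

Iteration 1:
  f(2.400000) = -4.776000
  f'(2.400000) = 13.280000
  x_1 = 2.400000 - (-4.776000)/13.280000 = 2.759639
Iteration 2:
  f(2.759639) = 0.977763
  f'(2.759639) = 18.846815
  x_2 = 2.759639 - 0.977763/18.846815 = 2.707759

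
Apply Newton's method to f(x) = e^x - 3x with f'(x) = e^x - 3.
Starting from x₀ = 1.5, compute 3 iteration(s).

f(x) = e^x - 3x
f'(x) = e^x - 3
x₀ = 1.5

Newton-Raphson formula: x_{n+1} = x_n - f(x_n)/f'(x_n)

Iteration 1:
  f(1.500000) = -0.018311
  f'(1.500000) = 1.481689
  x_1 = 1.500000 - (-0.018311)/1.481689 = 1.512358
Iteration 2:
  f(1.512358) = 0.000344
  f'(1.512358) = 1.537418
  x_2 = 1.512358 - 0.000344/1.537418 = 1.512135
Iteration 3:
  f(1.512135) = 0.000000
  f'(1.512135) = 1.536404
  x_3 = 1.512135 - 0.000000/1.536404 = 1.512135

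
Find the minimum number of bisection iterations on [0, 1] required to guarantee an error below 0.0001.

We need (b-a)/2^n ≤ 0.0001
(1 - 0)/2^n ≤ 0.0001
1/2^n ≤ 0.0001
2^n ≥ 10000
n ≥ log₂(10000) = 13.29
n ≥ 14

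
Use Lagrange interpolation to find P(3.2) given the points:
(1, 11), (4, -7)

Lagrange interpolation formula:
P(x) = Σ yᵢ × Lᵢ(x)
where Lᵢ(x) = Π_{j≠i} (x - xⱼ)/(xᵢ - xⱼ)

L_0(3.2) = (3.2 - 4)/(1 - 4) = 0.266667
L_1(3.2) = (3.2 - 1)/(4 - 1) = 0.733333

P(3.2) = 11×L_0(3.2) + (-7)×L_1(3.2)
P(3.2) = -2.200000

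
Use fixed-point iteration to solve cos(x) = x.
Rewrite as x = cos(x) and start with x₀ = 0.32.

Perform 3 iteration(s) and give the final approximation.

Equation: cos(x) = x
Fixed-point form: x = cos(x)
x₀ = 0.32

x_1 = g(0.320000) = 0.949235
x_2 = g(0.949235) = 0.582305
x_3 = g(0.582305) = 0.835197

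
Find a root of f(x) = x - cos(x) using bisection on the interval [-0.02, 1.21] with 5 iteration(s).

f(x) = x - cos(x)
Initial interval: [-0.02, 1.21]

Iteration 1:
  c_1 = (-0.020000 + 1.210000)/2 = 0.595000
  f(c_1) = f(0.595000) = -0.233148
  f(a) × f(c) ≥ 0, new interval: [0.595000, 1.210000]
Iteration 2:
  c_2 = (0.595000 + 1.210000)/2 = 0.902500
  f(c_2) = f(0.902500) = 0.282850
  f(a) × f(c) < 0, new interval: [0.595000, 0.902500]
Iteration 3:
  c_3 = (0.595000 + 0.902500)/2 = 0.748750
  f(c_3) = f(0.748750) = 0.016210
  f(a) × f(c) < 0, new interval: [0.595000, 0.748750]
Iteration 4:
  c_4 = (0.595000 + 0.748750)/2 = 0.671875
  f(c_4) = f(0.671875) = -0.110781
  f(a) × f(c) ≥ 0, new interval: [0.671875, 0.748750]
Iteration 5:
  c_5 = (0.671875 + 0.748750)/2 = 0.710313
  f(c_5) = f(0.710313) = -0.047846
  f(a) × f(c) ≥ 0, new interval: [0.710313, 0.748750]

After 5 iteration(s), the approximation is c_5 = 0.710313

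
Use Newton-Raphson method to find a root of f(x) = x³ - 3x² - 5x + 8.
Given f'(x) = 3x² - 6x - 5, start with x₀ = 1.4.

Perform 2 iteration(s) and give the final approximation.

f(x) = x³ - 3x² - 5x + 8
f'(x) = 3x² - 6x - 5
x₀ = 1.4

Newton-Raphson formula: x_{n+1} = x_n - f(x_n)/f'(x_n)

Iteration 1:
  f(1.400000) = -2.136000
  f'(1.400000) = -7.520000
  x_1 = 1.400000 - (-2.136000)/(-7.520000) = 1.115957
Iteration 2:
  f(1.115957) = 0.073900
  f'(1.115957) = -7.959662
  x_2 = 1.115957 - 0.073900/(-7.959662) = 1.125242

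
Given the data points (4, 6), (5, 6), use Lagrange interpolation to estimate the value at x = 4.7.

Lagrange interpolation formula:
P(x) = Σ yᵢ × Lᵢ(x)
where Lᵢ(x) = Π_{j≠i} (x - xⱼ)/(xᵢ - xⱼ)

L_0(4.7) = (4.7 - 5)/(4 - 5) = 0.300000
L_1(4.7) = (4.7 - 4)/(5 - 4) = 0.700000

P(4.7) = 6×L_0(4.7) + 6×L_1(4.7)
P(4.7) = 6.000000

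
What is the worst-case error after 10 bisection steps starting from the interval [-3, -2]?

Bisection error bound: |error| ≤ (b-a)/2^n
|error| ≤ (-2 - (-3))/2^10 = 1/2^10
|error| ≤ 0.0009765625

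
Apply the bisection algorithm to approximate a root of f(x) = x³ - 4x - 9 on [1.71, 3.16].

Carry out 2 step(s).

f(x) = x³ - 4x - 9
Initial interval: [1.71, 3.16]

Iteration 1:
  c_1 = (1.710000 + 3.160000)/2 = 2.435000
  f(c_1) = f(2.435000) = -4.302337
  f(a) × f(c) ≥ 0, new interval: [2.435000, 3.160000]
Iteration 2:
  c_2 = (2.435000 + 3.160000)/2 = 2.797500
  f(c_2) = f(2.797500) = 1.703252
  f(a) × f(c) < 0, new interval: [2.435000, 2.797500]

After 2 iteration(s), the approximation is c_2 = 2.797500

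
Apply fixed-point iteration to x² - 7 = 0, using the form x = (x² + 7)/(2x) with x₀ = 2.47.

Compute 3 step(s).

Equation: x² - 7 = 0
Fixed-point form: x = (x² + 7)/(2x)
x₀ = 2.47

x_1 = g(2.470000) = 2.652004
x_2 = g(2.652004) = 2.645759
x_3 = g(2.645759) = 2.645751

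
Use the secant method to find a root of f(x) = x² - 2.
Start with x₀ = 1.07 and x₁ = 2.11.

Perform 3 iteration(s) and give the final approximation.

f(x) = x² - 2
x₀ = 1.07, x₁ = 2.11

Secant formula: x_{n+1} = x_n - f(x_n)(x_n - x_{n-1})/(f(x_n) - f(x_{n-1}))

Iteration 1:
  f(1.070000) = -0.855100
  f(2.110000) = 2.452100
  x_2 = 2.110000 - 2.452100×(2.110000 - 1.070000)/(2.452100 - (-0.855100))
       = 1.338899
Iteration 2:
  f(2.110000) = 2.452100
  f(1.338899) = -0.207348
  x_3 = 1.338899 - (-0.207348)×(1.338899 - 2.110000)/(-0.207348 - 2.452100)
       = 1.399020
Iteration 3:
  f(1.338899) = -0.207348
  f(1.399020) = -0.042744
  x_4 = 1.399020 - (-0.042744)×(1.399020 - 1.338899)/(-0.042744 - (-0.207348))
       = 1.414632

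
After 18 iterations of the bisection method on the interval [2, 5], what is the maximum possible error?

Bisection error bound: |error| ≤ (b-a)/2^n
|error| ≤ (5 - 2)/2^18 = 3/2^18
|error| ≤ 0.0000114441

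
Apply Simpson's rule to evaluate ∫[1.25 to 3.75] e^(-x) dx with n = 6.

f(x) = e^(-x)
a = 1.25, b = 3.75, n = 6
h = (b - a)/n = 0.416667

Simpson's rule: (h/3)[f(x₀) + 4f(x₁) + 2f(x₂) + ... + f(xₙ)]

x_0 = 1.2500, f(x_0) = 0.286505, coefficient = 1
x_1 = 1.6667, f(x_1) = 0.188876, coefficient = 4
x_2 = 2.0833, f(x_2) = 0.124514, coefficient = 2
x_3 = 2.5000, f(x_3) = 0.082085, coefficient = 4
x_4 = 2.9167, f(x_4) = 0.054114, coefficient = 2
x_5 = 3.3333, f(x_5) = 0.035674, coefficient = 4
x_6 = 3.7500, f(x_6) = 0.023518, coefficient = 1

I ≈ (0.416667/3) × 1.893817 = 0.263030
Exact value: 0.262987
Error: 0.000043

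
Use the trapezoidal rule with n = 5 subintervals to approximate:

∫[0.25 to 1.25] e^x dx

f(x) = e^x
a = 0.25, b = 1.25, n = 5
h = (b - a)/n = 0.200000

Trapezoidal rule: (h/2)[f(x₀) + 2f(x₁) + 2f(x₂) + ... + f(xₙ)]

x_0 = 0.2500, f(x_0) = 1.284025, coefficient = 1
x_1 = 0.4500, f(x_1) = 1.568312, coefficient = 2
x_2 = 0.6500, f(x_2) = 1.915541, coefficient = 2
x_3 = 0.8500, f(x_3) = 2.339647, coefficient = 2
x_4 = 1.0500, f(x_4) = 2.857651, coefficient = 2
x_5 = 1.2500, f(x_5) = 3.490343, coefficient = 1

I ≈ (0.200000/2) × 22.136670 = 2.213667
Exact value: 2.206318
Error: 0.007349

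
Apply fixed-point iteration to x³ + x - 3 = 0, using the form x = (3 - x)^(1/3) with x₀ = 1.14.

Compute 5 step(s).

Equation: x³ + x - 3 = 0
Fixed-point form: x = (3 - x)^(1/3)
x₀ = 1.14

x_1 = g(1.140000) = 1.229809
x_2 = g(1.229809) = 1.209688
x_3 = g(1.209688) = 1.214254
x_4 = g(1.214254) = 1.213221
x_5 = g(1.213221) = 1.213455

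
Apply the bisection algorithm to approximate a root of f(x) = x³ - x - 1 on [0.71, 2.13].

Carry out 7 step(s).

f(x) = x³ - x - 1
Initial interval: [0.71, 2.13]

Iteration 1:
  c_1 = (0.710000 + 2.130000)/2 = 1.420000
  f(c_1) = f(1.420000) = 0.443288
  f(a) × f(c) < 0, new interval: [0.710000, 1.420000]
Iteration 2:
  c_2 = (0.710000 + 1.420000)/2 = 1.065000
  f(c_2) = f(1.065000) = -0.857050
  f(a) × f(c) ≥ 0, new interval: [1.065000, 1.420000]
Iteration 3:
  c_3 = (1.065000 + 1.420000)/2 = 1.242500
  f(c_3) = f(1.242500) = -0.324321
  f(a) × f(c) ≥ 0, new interval: [1.242500, 1.420000]
Iteration 4:
  c_4 = (1.242500 + 1.420000)/2 = 1.331250
  f(c_4) = f(1.331250) = 0.028027
  f(a) × f(c) < 0, new interval: [1.242500, 1.331250]
Iteration 5:
  c_5 = (1.242500 + 1.331250)/2 = 1.286875
  f(c_5) = f(1.286875) = -0.155749
  f(a) × f(c) ≥ 0, new interval: [1.286875, 1.331250]
Iteration 6:
  c_6 = (1.286875 + 1.331250)/2 = 1.309062
  f(c_6) = f(1.309062) = -0.065795
  f(a) × f(c) ≥ 0, new interval: [1.309062, 1.331250]
Iteration 7:
  c_7 = (1.309062 + 1.331250)/2 = 1.320156
  f(c_7) = f(1.320156) = -0.019371
  f(a) × f(c) ≥ 0, new interval: [1.320156, 1.331250]

After 7 iteration(s), the approximation is c_7 = 1.320156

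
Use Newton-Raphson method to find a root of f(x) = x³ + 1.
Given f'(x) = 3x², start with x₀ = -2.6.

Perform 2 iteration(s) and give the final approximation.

f(x) = x³ + 1
f'(x) = 3x²
x₀ = -2.6

Newton-Raphson formula: x_{n+1} = x_n - f(x_n)/f'(x_n)

Iteration 1:
  f(-2.600000) = -16.576000
  f'(-2.600000) = 20.280000
  x_1 = -2.600000 - (-16.576000)/20.280000 = -1.782643
Iteration 2:
  f(-1.782643) = -4.664912
  f'(-1.782643) = 9.533448
  x_2 = -1.782643 - (-4.664912)/9.533448 = -1.293323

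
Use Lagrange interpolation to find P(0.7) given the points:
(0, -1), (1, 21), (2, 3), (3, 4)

Lagrange interpolation formula:
P(x) = Σ yᵢ × Lᵢ(x)
where Lᵢ(x) = Π_{j≠i} (x - xⱼ)/(xᵢ - xⱼ)

L_0(0.7) = (0.7 - 1)/(0 - 1) × (0.7 - 2)/(0 - 2) × (0.7 - 3)/(0 - 3) = 0.149500
L_1(0.7) = (0.7 - 0)/(1 - 0) × (0.7 - 2)/(1 - 2) × (0.7 - 3)/(1 - 3) = 1.046500
L_2(0.7) = (0.7 - 0)/(2 - 0) × (0.7 - 1)/(2 - 1) × (0.7 - 3)/(2 - 3) = -0.241500
L_3(0.7) = (0.7 - 0)/(3 - 0) × (0.7 - 1)/(3 - 1) × (0.7 - 2)/(3 - 2) = 0.045500

P(0.7) = (-1)×L_0(0.7) + 21×L_1(0.7) + 3×L_2(0.7) + 4×L_3(0.7)
P(0.7) = 21.284500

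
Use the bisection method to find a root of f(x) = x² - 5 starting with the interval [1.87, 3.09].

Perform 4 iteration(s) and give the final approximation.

f(x) = x² - 5
Initial interval: [1.87, 3.09]

Iteration 1:
  c_1 = (1.870000 + 3.090000)/2 = 2.480000
  f(c_1) = f(2.480000) = 1.150400
  f(a) × f(c) < 0, new interval: [1.870000, 2.480000]
Iteration 2:
  c_2 = (1.870000 + 2.480000)/2 = 2.175000
  f(c_2) = f(2.175000) = -0.269375
  f(a) × f(c) ≥ 0, new interval: [2.175000, 2.480000]
Iteration 3:
  c_3 = (2.175000 + 2.480000)/2 = 2.327500
  f(c_3) = f(2.327500) = 0.417256
  f(a) × f(c) < 0, new interval: [2.175000, 2.327500]
Iteration 4:
  c_4 = (2.175000 + 2.327500)/2 = 2.251250
  f(c_4) = f(2.251250) = 0.068127
  f(a) × f(c) < 0, new interval: [2.175000, 2.251250]

After 4 iteration(s), the approximation is c_4 = 2.251250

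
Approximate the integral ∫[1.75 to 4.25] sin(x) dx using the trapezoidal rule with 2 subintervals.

f(x) = sin(x)
a = 1.75, b = 4.25, n = 2
h = (b - a)/n = 1.250000

Trapezoidal rule: (h/2)[f(x₀) + 2f(x₁) + 2f(x₂) + ... + f(xₙ)]

x_0 = 1.7500, f(x_0) = 0.983986, coefficient = 1
x_1 = 3.0000, f(x_1) = 0.141120, coefficient = 2
x_2 = 4.2500, f(x_2) = -0.894989, coefficient = 1

I ≈ (1.250000/2) × 0.371237 = 0.232023
Exact value: 0.267841
Error: 0.035819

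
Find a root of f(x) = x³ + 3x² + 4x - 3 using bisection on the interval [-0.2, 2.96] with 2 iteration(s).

f(x) = x³ + 3x² + 4x - 3
Initial interval: [-0.2, 2.96]

Iteration 1:
  c_1 = (-0.200000 + 2.960000)/2 = 1.380000
  f(c_1) = f(1.380000) = 10.861272
  f(a) × f(c) < 0, new interval: [-0.200000, 1.380000]
Iteration 2:
  c_2 = (-0.200000 + 1.380000)/2 = 0.590000
  f(c_2) = f(0.590000) = 0.609679
  f(a) × f(c) < 0, new interval: [-0.200000, 0.590000]

After 2 iteration(s), the approximation is c_2 = 0.590000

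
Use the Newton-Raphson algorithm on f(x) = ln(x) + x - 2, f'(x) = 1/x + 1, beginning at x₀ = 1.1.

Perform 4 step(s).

f(x) = ln(x) + x - 2
f'(x) = 1/x + 1
x₀ = 1.1

Newton-Raphson formula: x_{n+1} = x_n - f(x_n)/f'(x_n)

Iteration 1:
  f(1.100000) = -0.804690
  f'(1.100000) = 1.909091
  x_1 = 1.100000 - (-0.804690)/1.909091 = 1.521504
Iteration 2:
  f(1.521504) = -0.058796
  f'(1.521504) = 1.657244
  x_2 = 1.521504 - (-0.058796)/1.657244 = 1.556983
Iteration 3:
  f(1.556983) = -0.000268
  f'(1.556983) = 1.642268
  x_3 = 1.556983 - (-0.000268)/1.642268 = 1.557146
Iteration 4:
  f(1.557146) = 0.000000
  f'(1.557146) = 1.642201
  x_4 = 1.557146 - 0.000000/1.642201 = 1.557146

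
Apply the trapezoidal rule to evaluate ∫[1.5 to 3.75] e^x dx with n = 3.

f(x) = e^x
a = 1.5, b = 3.75, n = 3
h = (b - a)/n = 0.750000

Trapezoidal rule: (h/2)[f(x₀) + 2f(x₁) + 2f(x₂) + ... + f(xₙ)]

x_0 = 1.5000, f(x_0) = 4.481689, coefficient = 1
x_1 = 2.2500, f(x_1) = 9.487736, coefficient = 2
x_2 = 3.0000, f(x_2) = 20.085537, coefficient = 2
x_3 = 3.7500, f(x_3) = 42.521082, coefficient = 1

I ≈ (0.750000/2) × 106.149317 = 39.805994
Exact value: 38.039393
Error: 1.766601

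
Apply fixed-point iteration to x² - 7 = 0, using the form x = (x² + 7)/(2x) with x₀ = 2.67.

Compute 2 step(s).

Equation: x² - 7 = 0
Fixed-point form: x = (x² + 7)/(2x)
x₀ = 2.67

x_1 = g(2.670000) = 2.645861
x_2 = g(2.645861) = 2.645751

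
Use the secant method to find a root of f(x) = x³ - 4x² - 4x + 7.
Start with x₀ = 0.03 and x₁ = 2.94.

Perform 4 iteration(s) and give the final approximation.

f(x) = x³ - 4x² - 4x + 7
x₀ = 0.03, x₁ = 2.94

Secant formula: x_{n+1} = x_n - f(x_n)(x_n - x_{n-1})/(f(x_n) - f(x_{n-1}))

Iteration 1:
  f(0.030000) = 6.876427
  f(2.940000) = -13.922216
  x_2 = 2.940000 - (-13.922216)×(2.940000 - 0.030000)/(-13.922216 - 6.876427)
       = 0.992101
Iteration 2:
  f(2.940000) = -13.922216
  f(0.992101) = 0.071025
  x_3 = 0.992101 - 0.071025×(0.992101 - 2.940000)/(0.071025 - (-13.922216))
       = 1.001988
Iteration 3:
  f(0.992101) = 0.071025
  f(1.001988) = -0.017898
  x_4 = 1.001988 - (-0.017898)×(1.001988 - 0.992101)/(-0.017898 - 0.071025)
       = 0.999998
Iteration 4:
  f(1.001988) = -0.017898
  f(0.999998) = 0.000016
  x_5 = 0.999998 - 0.000016×(0.999998 - 1.001988)/(0.000016 - (-0.017898))
       = 1.000000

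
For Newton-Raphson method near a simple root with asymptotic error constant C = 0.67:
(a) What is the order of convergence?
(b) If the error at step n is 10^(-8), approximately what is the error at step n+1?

(a) Newton-Raphson has quadratic (order 2) convergence near simple roots.
    This means |e_{n+1}| ≈ C|e_n|².

(b) With |e_n| = 10^(-8) and C = 0.67:
    |e_{n+1}| ≈ 0.67 × (10^(-8))² = 0.67 × 10^(-16)

(a) 2 (quadratic); (b) |e_{n+1}| ≈ 6.700e-17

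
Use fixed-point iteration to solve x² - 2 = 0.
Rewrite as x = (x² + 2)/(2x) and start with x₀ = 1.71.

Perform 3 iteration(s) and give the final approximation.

Equation: x² - 2 = 0
Fixed-point form: x = (x² + 2)/(2x)
x₀ = 1.71

x_1 = g(1.710000) = 1.439795
x_2 = g(1.439795) = 1.414441
x_3 = g(1.414441) = 1.414214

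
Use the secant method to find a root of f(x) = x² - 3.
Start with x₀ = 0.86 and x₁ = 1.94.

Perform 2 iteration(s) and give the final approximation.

f(x) = x² - 3
x₀ = 0.86, x₁ = 1.94

Secant formula: x_{n+1} = x_n - f(x_n)(x_n - x_{n-1})/(f(x_n) - f(x_{n-1}))

Iteration 1:
  f(0.860000) = -2.260400
  f(1.940000) = 0.763600
  x_2 = 1.940000 - 0.763600×(1.940000 - 0.860000)/(0.763600 - (-2.260400))
       = 1.667286
Iteration 2:
  f(1.940000) = 0.763600
  f(1.667286) = -0.220158
  x_3 = 1.667286 - (-0.220158)×(1.667286 - 1.940000)/(-0.220158 - 0.763600)
       = 1.728317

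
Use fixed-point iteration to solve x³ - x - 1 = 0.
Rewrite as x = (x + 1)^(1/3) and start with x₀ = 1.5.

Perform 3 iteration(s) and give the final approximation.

Equation: x³ - x - 1 = 0
Fixed-point form: x = (x + 1)^(1/3)
x₀ = 1.5

x_1 = g(1.500000) = 1.357209
x_2 = g(1.357209) = 1.330861
x_3 = g(1.330861) = 1.325884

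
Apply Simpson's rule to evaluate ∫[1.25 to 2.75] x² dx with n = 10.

f(x) = x²
a = 1.25, b = 2.75, n = 10
h = (b - a)/n = 0.150000

Simpson's rule: (h/3)[f(x₀) + 4f(x₁) + 2f(x₂) + ... + f(xₙ)]

x_0 = 1.2500, f(x_0) = 1.562500, coefficient = 1
x_1 = 1.4000, f(x_1) = 1.960000, coefficient = 4
x_2 = 1.5500, f(x_2) = 2.402500, coefficient = 2
x_3 = 1.7000, f(x_3) = 2.890000, coefficient = 4
x_4 = 1.8500, f(x_4) = 3.422500, coefficient = 2
x_5 = 2.0000, f(x_5) = 4.000000, coefficient = 4
x_6 = 2.1500, f(x_6) = 4.622500, coefficient = 2
x_7 = 2.3000, f(x_7) = 5.290000, coefficient = 4
x_8 = 2.4500, f(x_8) = 6.002500, coefficient = 2
x_9 = 2.6000, f(x_9) = 6.760000, coefficient = 4
x_10 = 2.7500, f(x_10) = 7.562500, coefficient = 1

I ≈ (0.150000/3) × 125.625000 = 6.281250
Exact value: 6.281250
Error: 0.000000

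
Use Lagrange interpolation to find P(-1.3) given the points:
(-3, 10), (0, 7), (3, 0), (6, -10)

Lagrange interpolation formula:
P(x) = Σ yᵢ × Lᵢ(x)
where Lᵢ(x) = Π_{j≠i} (x - xⱼ)/(xᵢ - xⱼ)

L_0(-1.3) = (-1.3 - 0)/(-3 - 0) × (-1.3 - 3)/(-3 - 3) × (-1.3 - 6)/(-3 - 6) = 0.251895
L_1(-1.3) = (-1.3 - (-3))/(0 - (-3)) × (-1.3 - 3)/(0 - 3) × (-1.3 - 6)/(0 - 6) = 0.988204
L_2(-1.3) = (-1.3 - (-3))/(3 - (-3)) × (-1.3 - 0)/(3 - 0) × (-1.3 - 6)/(3 - 6) = -0.298759
L_3(-1.3) = (-1.3 - (-3))/(6 - (-3)) × (-1.3 - 0)/(6 - 0) × (-1.3 - 3)/(6 - 3) = 0.058660

P(-1.3) = 10×L_0(-1.3) + 7×L_1(-1.3) + 0×L_2(-1.3) + (-10)×L_3(-1.3)
P(-1.3) = 8.849772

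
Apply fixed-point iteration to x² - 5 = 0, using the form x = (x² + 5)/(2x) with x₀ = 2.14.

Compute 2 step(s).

Equation: x² - 5 = 0
Fixed-point form: x = (x² + 5)/(2x)
x₀ = 2.14

x_1 = g(2.140000) = 2.238224
x_2 = g(2.238224) = 2.236069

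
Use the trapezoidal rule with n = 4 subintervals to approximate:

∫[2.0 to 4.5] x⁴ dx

f(x) = x⁴
a = 2.0, b = 4.5, n = 4
h = (b - a)/n = 0.625000

Trapezoidal rule: (h/2)[f(x₀) + 2f(x₁) + 2f(x₂) + ... + f(xₙ)]

x_0 = 2.0000, f(x_0) = 16.000000, coefficient = 1
x_1 = 2.6250, f(x_1) = 47.480713, coefficient = 2
x_2 = 3.2500, f(x_2) = 111.566406, coefficient = 2
x_3 = 3.8750, f(x_3) = 225.468994, coefficient = 2
x_4 = 4.5000, f(x_4) = 410.062500, coefficient = 1

I ≈ (0.625000/2) × 1195.094727 = 373.467102
Exact value: 362.656250
Error: 10.810852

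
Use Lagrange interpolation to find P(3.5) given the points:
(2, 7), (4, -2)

Lagrange interpolation formula:
P(x) = Σ yᵢ × Lᵢ(x)
where Lᵢ(x) = Π_{j≠i} (x - xⱼ)/(xᵢ - xⱼ)

L_0(3.5) = (3.5 - 4)/(2 - 4) = 0.250000
L_1(3.5) = (3.5 - 2)/(4 - 2) = 0.750000

P(3.5) = 7×L_0(3.5) + (-2)×L_1(3.5)
P(3.5) = 0.250000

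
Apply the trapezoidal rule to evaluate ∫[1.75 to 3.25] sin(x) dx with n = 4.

f(x) = sin(x)
a = 1.75, b = 3.25, n = 4
h = (b - a)/n = 0.375000

Trapezoidal rule: (h/2)[f(x₀) + 2f(x₁) + 2f(x₂) + ... + f(xₙ)]

x_0 = 1.7500, f(x_0) = 0.983986, coefficient = 1
x_1 = 2.1250, f(x_1) = 0.850320, coefficient = 2
x_2 = 2.5000, f(x_2) = 0.598472, coefficient = 2
x_3 = 2.8750, f(x_3) = 0.263446, coefficient = 2
x_4 = 3.2500, f(x_4) = -0.108195, coefficient = 1

I ≈ (0.375000/2) × 4.300267 = 0.806300
Exact value: 0.815884
Error: 0.009584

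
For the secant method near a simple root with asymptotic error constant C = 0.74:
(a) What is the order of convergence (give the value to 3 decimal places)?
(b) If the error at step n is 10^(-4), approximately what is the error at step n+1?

(a) Secant method has superlinear convergence with order φ = (1+√5)/2 ≈ 1.618.
    This means |e_{n+1}| ≈ C|e_n|^1.618.

(b) With |e_n| = 10^(-4) and C = 0.74:
    |e_{n+1}| ≈ 0.74 × (10^(-4))^1.618 = 0.74 × 10^(-6.47)

(a) ≈ 1.618 (golden ratio); (b) |e_{n+1}| ≈ 2.495e-07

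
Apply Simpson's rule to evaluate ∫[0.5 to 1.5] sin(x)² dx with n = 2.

f(x) = sin(x)²
a = 0.5, b = 1.5, n = 2
h = (b - a)/n = 0.500000

Simpson's rule: (h/3)[f(x₀) + 4f(x₁) + 2f(x₂) + ... + f(xₙ)]

x_0 = 0.5000, f(x_0) = 0.229849, coefficient = 1
x_1 = 1.0000, f(x_1) = 0.708073, coefficient = 4
x_2 = 1.5000, f(x_2) = 0.994996, coefficient = 1

I ≈ (0.500000/3) × 4.057139 = 0.676190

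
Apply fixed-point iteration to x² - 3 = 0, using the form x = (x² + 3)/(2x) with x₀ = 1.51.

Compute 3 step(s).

Equation: x² - 3 = 0
Fixed-point form: x = (x² + 3)/(2x)
x₀ = 1.51

x_1 = g(1.510000) = 1.748377
x_2 = g(1.748377) = 1.732127
x_3 = g(1.732127) = 1.732051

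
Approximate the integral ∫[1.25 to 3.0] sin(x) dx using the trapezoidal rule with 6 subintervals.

f(x) = sin(x)
a = 1.25, b = 3.0, n = 6
h = (b - a)/n = 0.291667

Trapezoidal rule: (h/2)[f(x₀) + 2f(x₁) + 2f(x₂) + ... + f(xₙ)]

x_0 = 1.2500, f(x_0) = 0.948985, coefficient = 1
x_1 = 1.5417, f(x_1) = 0.999576, coefficient = 2
x_2 = 1.8333, f(x_2) = 0.965735, coefficient = 2
x_3 = 2.1250, f(x_3) = 0.850320, coefficient = 2
x_4 = 2.4167, f(x_4) = 0.663080, coefficient = 2
x_5 = 2.7083, f(x_5) = 0.419831, coefficient = 2
x_6 = 3.0000, f(x_6) = 0.141120, coefficient = 1

I ≈ (0.291667/2) × 8.887188 = 1.296048
Exact value: 1.305315
Error: 0.009267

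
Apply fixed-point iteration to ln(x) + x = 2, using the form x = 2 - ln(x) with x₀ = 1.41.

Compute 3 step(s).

Equation: ln(x) + x = 2
Fixed-point form: x = 2 - ln(x)
x₀ = 1.41

x_1 = g(1.410000) = 1.656410
x_2 = g(1.656410) = 1.495347
x_3 = g(1.495347) = 1.597642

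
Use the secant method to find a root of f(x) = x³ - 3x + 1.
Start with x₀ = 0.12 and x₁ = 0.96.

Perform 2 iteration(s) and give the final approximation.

f(x) = x³ - 3x + 1
x₀ = 0.12, x₁ = 0.96

Secant formula: x_{n+1} = x_n - f(x_n)(x_n - x_{n-1})/(f(x_n) - f(x_{n-1}))

Iteration 1:
  f(0.120000) = 0.641728
  f(0.960000) = -0.995264
  x_2 = 0.960000 - (-0.995264)×(0.960000 - 0.120000)/(-0.995264 - 0.641728)
       = 0.449294
Iteration 2:
  f(0.960000) = -0.995264
  f(0.449294) = -0.257185
  x_3 = 0.449294 - (-0.257185)×(0.449294 - 0.960000)/(-0.257185 - (-0.995264))
       = 0.271337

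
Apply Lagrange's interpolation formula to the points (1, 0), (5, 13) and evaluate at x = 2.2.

Lagrange interpolation formula:
P(x) = Σ yᵢ × Lᵢ(x)
where Lᵢ(x) = Π_{j≠i} (x - xⱼ)/(xᵢ - xⱼ)

L_0(2.2) = (2.2 - 5)/(1 - 5) = 0.700000
L_1(2.2) = (2.2 - 1)/(5 - 1) = 0.300000

P(2.2) = 0×L_0(2.2) + 13×L_1(2.2)
P(2.2) = 3.900000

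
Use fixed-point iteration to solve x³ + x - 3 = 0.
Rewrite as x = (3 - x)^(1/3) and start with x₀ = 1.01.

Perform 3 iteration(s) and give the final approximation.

Equation: x³ + x - 3 = 0
Fixed-point form: x = (3 - x)^(1/3)
x₀ = 1.01

x_1 = g(1.010000) = 1.257818
x_2 = g(1.257818) = 1.203274
x_3 = g(1.203274) = 1.215702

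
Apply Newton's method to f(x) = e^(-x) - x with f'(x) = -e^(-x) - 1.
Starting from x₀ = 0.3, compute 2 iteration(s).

f(x) = e^(-x) - x
f'(x) = -e^(-x) - 1
x₀ = 0.3

Newton-Raphson formula: x_{n+1} = x_n - f(x_n)/f'(x_n)

Iteration 1:
  f(0.300000) = 0.440818
  f'(0.300000) = -1.740818
  x_1 = 0.300000 - 0.440818/(-1.740818) = 0.553225
Iteration 2:
  f(0.553225) = 0.021868
  f'(0.553225) = -1.575092
  x_2 = 0.553225 - 0.021868/(-1.575092) = 0.567108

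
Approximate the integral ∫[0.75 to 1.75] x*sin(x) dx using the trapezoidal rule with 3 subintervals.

f(x) = x*sin(x)
a = 0.75, b = 1.75, n = 3
h = (b - a)/n = 0.333333

Trapezoidal rule: (h/2)[f(x₀) + 2f(x₁) + 2f(x₂) + ... + f(xₙ)]

x_0 = 0.7500, f(x_0) = 0.511229, coefficient = 1
x_1 = 1.0833, f(x_1) = 0.957151, coefficient = 2
x_2 = 1.4167, f(x_2) = 1.399873, coefficient = 2
x_3 = 1.7500, f(x_3) = 1.721975, coefficient = 1

I ≈ (0.333333/2) × 6.947252 = 1.157875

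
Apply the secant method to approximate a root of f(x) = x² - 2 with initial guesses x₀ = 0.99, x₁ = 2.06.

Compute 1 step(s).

f(x) = x² - 2
x₀ = 0.99, x₁ = 2.06

Secant formula: x_{n+1} = x_n - f(x_n)(x_n - x_{n-1})/(f(x_n) - f(x_{n-1}))

Iteration 1:
  f(0.990000) = -1.019900
  f(2.060000) = 2.243600
  x_2 = 2.060000 - 2.243600×(2.060000 - 0.990000)/(2.243600 - (-1.019900))
       = 1.324393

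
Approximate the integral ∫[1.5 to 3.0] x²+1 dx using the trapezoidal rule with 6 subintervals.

f(x) = x²+1
a = 1.5, b = 3.0, n = 6
h = (b - a)/n = 0.250000

Trapezoidal rule: (h/2)[f(x₀) + 2f(x₁) + 2f(x₂) + ... + f(xₙ)]

x_0 = 1.5000, f(x_0) = 3.250000, coefficient = 1
x_1 = 1.7500, f(x_1) = 4.062500, coefficient = 2
x_2 = 2.0000, f(x_2) = 5.000000, coefficient = 2
x_3 = 2.2500, f(x_3) = 6.062500, coefficient = 2
x_4 = 2.5000, f(x_4) = 7.250000, coefficient = 2
x_5 = 2.7500, f(x_5) = 8.562500, coefficient = 2
x_6 = 3.0000, f(x_6) = 10.000000, coefficient = 1

I ≈ (0.250000/2) × 75.125000 = 9.390625
Exact value: 9.375000
Error: 0.015625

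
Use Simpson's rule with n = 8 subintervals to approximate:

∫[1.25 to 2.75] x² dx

f(x) = x²
a = 1.25, b = 2.75, n = 8
h = (b - a)/n = 0.187500

Simpson's rule: (h/3)[f(x₀) + 4f(x₁) + 2f(x₂) + ... + f(xₙ)]

x_0 = 1.2500, f(x_0) = 1.562500, coefficient = 1
x_1 = 1.4375, f(x_1) = 2.066406, coefficient = 4
x_2 = 1.6250, f(x_2) = 2.640625, coefficient = 2
x_3 = 1.8125, f(x_3) = 3.285156, coefficient = 4
x_4 = 2.0000, f(x_4) = 4.000000, coefficient = 2
x_5 = 2.1875, f(x_5) = 4.785156, coefficient = 4
x_6 = 2.3750, f(x_6) = 5.640625, coefficient = 2
x_7 = 2.5625, f(x_7) = 6.566406, coefficient = 4
x_8 = 2.7500, f(x_8) = 7.562500, coefficient = 1

I ≈ (0.187500/3) × 100.500000 = 6.281250
Exact value: 6.281250
Error: 0.000000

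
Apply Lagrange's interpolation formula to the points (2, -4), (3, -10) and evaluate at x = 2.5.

Lagrange interpolation formula:
P(x) = Σ yᵢ × Lᵢ(x)
where Lᵢ(x) = Π_{j≠i} (x - xⱼ)/(xᵢ - xⱼ)

L_0(2.5) = (2.5 - 3)/(2 - 3) = 0.500000
L_1(2.5) = (2.5 - 2)/(3 - 2) = 0.500000

P(2.5) = (-4)×L_0(2.5) + (-10)×L_1(2.5)
P(2.5) = -7.000000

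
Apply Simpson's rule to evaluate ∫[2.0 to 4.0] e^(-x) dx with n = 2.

f(x) = e^(-x)
a = 2.0, b = 4.0, n = 2
h = (b - a)/n = 1.000000

Simpson's rule: (h/3)[f(x₀) + 4f(x₁) + 2f(x₂) + ... + f(xₙ)]

x_0 = 2.0000, f(x_0) = 0.135335, coefficient = 1
x_1 = 3.0000, f(x_1) = 0.049787, coefficient = 4
x_2 = 4.0000, f(x_2) = 0.018316, coefficient = 1

I ≈ (1.000000/3) × 0.352799 = 0.117600
Exact value: 0.117020
Error: 0.000580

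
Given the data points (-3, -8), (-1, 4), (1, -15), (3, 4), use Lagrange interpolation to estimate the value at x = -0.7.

Lagrange interpolation formula:
P(x) = Σ yᵢ × Lᵢ(x)
where Lᵢ(x) = Π_{j≠i} (x - xⱼ)/(xᵢ - xⱼ)

L_0(-0.7) = (-0.7 - (-1))/(-3 - (-1)) × (-0.7 - 1)/(-3 - 1) × (-0.7 - 3)/(-3 - 3) = -0.039313
L_1(-0.7) = (-0.7 - (-3))/(-1 - (-3)) × (-0.7 - 1)/(-1 - 1) × (-0.7 - 3)/(-1 - 3) = 0.904187
L_2(-0.7) = (-0.7 - (-3))/(1 - (-3)) × (-0.7 - (-1))/(1 - (-1)) × (-0.7 - 3)/(1 - 3) = 0.159563
L_3(-0.7) = (-0.7 - (-3))/(3 - (-3)) × (-0.7 - (-1))/(3 - (-1)) × (-0.7 - 1)/(3 - 1) = -0.024438

P(-0.7) = (-8)×L_0(-0.7) + 4×L_1(-0.7) + (-15)×L_2(-0.7) + 4×L_3(-0.7)
P(-0.7) = 1.440062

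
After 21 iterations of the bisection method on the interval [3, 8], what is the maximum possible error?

Bisection error bound: |error| ≤ (b-a)/2^n
|error| ≤ (8 - 3)/2^21 = 5/2^21
|error| ≤ 0.0000023842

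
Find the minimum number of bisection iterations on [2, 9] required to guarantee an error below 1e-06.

We need (b-a)/2^n ≤ 1e-06
(9 - 2)/2^n ≤ 1e-06
7/2^n ≤ 1e-06
2^n ≥ 7000000
n ≥ log₂(7000000) = 22.74
n ≥ 23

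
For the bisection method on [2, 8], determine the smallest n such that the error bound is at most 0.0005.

We need (b-a)/2^n ≤ 0.0005
(8 - 2)/2^n ≤ 0.0005
6/2^n ≤ 0.0005
2^n ≥ 12000
n ≥ log₂(12000) = 13.55
n ≥ 14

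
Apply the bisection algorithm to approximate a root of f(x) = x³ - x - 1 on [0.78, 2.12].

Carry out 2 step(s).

f(x) = x³ - x - 1
Initial interval: [0.78, 2.12]

Iteration 1:
  c_1 = (0.780000 + 2.120000)/2 = 1.450000
  f(c_1) = f(1.450000) = 0.598625
  f(a) × f(c) < 0, new interval: [0.780000, 1.450000]
Iteration 2:
  c_2 = (0.780000 + 1.450000)/2 = 1.115000
  f(c_2) = f(1.115000) = -0.728804
  f(a) × f(c) ≥ 0, new interval: [1.115000, 1.450000]

After 2 iteration(s), the approximation is c_2 = 1.115000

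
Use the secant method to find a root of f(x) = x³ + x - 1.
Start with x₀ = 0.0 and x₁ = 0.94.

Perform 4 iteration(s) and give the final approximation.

f(x) = x³ + x - 1
x₀ = 0.0, x₁ = 0.94

Secant formula: x_{n+1} = x_n - f(x_n)(x_n - x_{n-1})/(f(x_n) - f(x_{n-1}))

Iteration 1:
  f(0.000000) = -1.000000
  f(0.940000) = 0.770584
  x_2 = 0.940000 - 0.770584×(0.940000 - 0.000000)/(0.770584 - (-1.000000))
       = 0.530898
Iteration 2:
  f(0.940000) = 0.770584
  f(0.530898) = -0.319466
  x_3 = 0.530898 - (-0.319466)×(0.530898 - 0.940000)/(-0.319466 - 0.770584)
       = 0.650796
Iteration 3:
  f(0.530898) = -0.319466
  f(0.650796) = -0.073569
  x_4 = 0.650796 - (-0.073569)×(0.650796 - 0.530898)/(-0.073569 - (-0.319466))
       = 0.686668
Iteration 4:
  f(0.650796) = -0.073569
  f(0.686668) = 0.010440
  x_5 = 0.686668 - 0.010440×(0.686668 - 0.650796)/(0.010440 - (-0.073569))
       = 0.682210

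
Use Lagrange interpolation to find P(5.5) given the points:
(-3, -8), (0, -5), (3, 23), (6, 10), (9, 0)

Lagrange interpolation formula:
P(x) = Σ yᵢ × Lᵢ(x)
where Lᵢ(x) = Π_{j≠i} (x - xⱼ)/(xᵢ - xⱼ)

L_0(5.5) = (5.5 - 0)/(-3 - 0) × (5.5 - 3)/(-3 - 3) × (5.5 - 6)/(-3 - 6) × (5.5 - 9)/(-3 - 9) = 0.012378
L_1(5.5) = (5.5 - (-3))/(0 - (-3)) × (5.5 - 3)/(0 - 3) × (5.5 - 6)/(0 - 6) × (5.5 - 9)/(0 - 9) = -0.076517
L_2(5.5) = (5.5 - (-3))/(3 - (-3)) × (5.5 - 0)/(3 - 0) × (5.5 - 6)/(3 - 6) × (5.5 - 9)/(3 - 9) = 0.252508
L_3(5.5) = (5.5 - (-3))/(6 - (-3)) × (5.5 - 0)/(6 - 0) × (5.5 - 3)/(6 - 3) × (5.5 - 9)/(6 - 9) = 0.841692
L_4(5.5) = (5.5 - (-3))/(9 - (-3)) × (5.5 - 0)/(9 - 0) × (5.5 - 3)/(9 - 3) × (5.5 - 6)/(9 - 6) = -0.030060

P(5.5) = (-8)×L_0(5.5) + (-5)×L_1(5.5) + 23×L_2(5.5) + 10×L_3(5.5) + 0×L_4(5.5)
P(5.5) = 14.508166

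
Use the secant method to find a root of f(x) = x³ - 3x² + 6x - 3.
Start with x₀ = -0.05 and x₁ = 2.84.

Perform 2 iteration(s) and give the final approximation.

f(x) = x³ - 3x² + 6x - 3
x₀ = -0.05, x₁ = 2.84

Secant formula: x_{n+1} = x_n - f(x_n)(x_n - x_{n-1})/(f(x_n) - f(x_{n-1}))

Iteration 1:
  f(-0.050000) = -3.307625
  f(2.840000) = 12.749504
  x_2 = 2.840000 - 12.749504×(2.840000 - (-0.050000))/(12.749504 - (-3.307625))
       = 0.545314
Iteration 2:
  f(2.840000) = 12.749504
  f(0.545314) = -0.458059
  x_3 = 0.545314 - (-0.458059)×(0.545314 - 2.840000)/(-0.458059 - 12.749504)
       = 0.624897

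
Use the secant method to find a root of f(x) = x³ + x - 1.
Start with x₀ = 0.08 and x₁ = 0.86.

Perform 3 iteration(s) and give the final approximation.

f(x) = x³ + x - 1
x₀ = 0.08, x₁ = 0.86

Secant formula: x_{n+1} = x_n - f(x_n)(x_n - x_{n-1})/(f(x_n) - f(x_{n-1}))

Iteration 1:
  f(0.080000) = -0.919488
  f(0.860000) = 0.496056
  x_2 = 0.860000 - 0.496056×(0.860000 - 0.080000)/(0.496056 - (-0.919488))
       = 0.586661
Iteration 2:
  f(0.860000) = 0.496056
  f(0.586661) = -0.211428
  x_3 = 0.586661 - (-0.211428)×(0.586661 - 0.860000)/(-0.211428 - 0.496056)
       = 0.668347
Iteration 3:
  f(0.586661) = -0.211428
  f(0.668347) = -0.033111
  x_4 = 0.668347 - (-0.033111)×(0.668347 - 0.586661)/(-0.033111 - (-0.211428))
       = 0.683515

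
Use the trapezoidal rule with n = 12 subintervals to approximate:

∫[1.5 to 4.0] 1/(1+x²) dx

f(x) = 1/(1+x²)
a = 1.5, b = 4.0, n = 12
h = (b - a)/n = 0.208333

Trapezoidal rule: (h/2)[f(x₀) + 2f(x₁) + 2f(x₂) + ... + f(xₙ)]

x_0 = 1.5000, f(x_0) = 0.307692, coefficient = 1
x_1 = 1.7083, f(x_1) = 0.255206, coefficient = 2
x_2 = 1.9167, f(x_2) = 0.213967, coefficient = 2
x_3 = 2.1250, f(x_3) = 0.181303, coefficient = 2
x_4 = 2.3333, f(x_4) = 0.155172, coefficient = 2
x_5 = 2.5417, f(x_5) = 0.134047, coefficient = 2
x_6 = 2.7500, f(x_6) = 0.116788, coefficient = 2
x_7 = 2.9583, f(x_7) = 0.102546, coefficient = 2
x_8 = 3.1667, f(x_8) = 0.090680, coefficient = 2
x_9 = 3.3750, f(x_9) = 0.080706, coefficient = 2
x_10 = 3.5833, f(x_10) = 0.072253, coefficient = 2
x_11 = 3.7917, f(x_11) = 0.065033, coefficient = 2
x_12 = 4.0000, f(x_12) = 0.058824, coefficient = 1

I ≈ (0.208333/2) × 3.301921 = 0.343950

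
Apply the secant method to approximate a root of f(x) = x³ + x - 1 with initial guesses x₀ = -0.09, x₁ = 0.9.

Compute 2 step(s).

f(x) = x³ + x - 1
x₀ = -0.09, x₁ = 0.9

Secant formula: x_{n+1} = x_n - f(x_n)(x_n - x_{n-1})/(f(x_n) - f(x_{n-1}))

Iteration 1:
  f(-0.090000) = -1.090729
  f(0.900000) = 0.629000
  x_2 = 0.900000 - 0.629000×(0.900000 - (-0.090000))/(0.629000 - (-1.090729))
       = 0.537902
Iteration 2:
  f(0.900000) = 0.629000
  f(0.537902) = -0.306462
  x_3 = 0.537902 - (-0.306462)×(0.537902 - 0.900000)/(-0.306462 - 0.629000)
       = 0.656527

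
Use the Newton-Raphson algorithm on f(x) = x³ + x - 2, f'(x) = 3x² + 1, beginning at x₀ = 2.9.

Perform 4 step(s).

f(x) = x³ + x - 2
f'(x) = 3x² + 1
x₀ = 2.9

Newton-Raphson formula: x_{n+1} = x_n - f(x_n)/f'(x_n)

Iteration 1:
  f(2.900000) = 25.289000
  f'(2.900000) = 26.230000
  x_1 = 2.900000 - 25.289000/26.230000 = 1.935875
Iteration 2:
  f(1.935875) = 7.190783
  f'(1.935875) = 12.242835
  x_2 = 1.935875 - 7.190783/12.242835 = 1.348529
Iteration 3:
  f(1.348529) = 1.800869
  f'(1.348529) = 6.455589
  x_3 = 1.348529 - 1.800869/6.455589 = 1.069566
Iteration 4:
  f(1.069566) = 0.293119
  f'(1.069566) = 4.431915
  x_4 = 1.069566 - 0.293119/4.431915 = 1.003428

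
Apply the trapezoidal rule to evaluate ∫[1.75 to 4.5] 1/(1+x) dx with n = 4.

f(x) = 1/(1+x)
a = 1.75, b = 4.5, n = 4
h = (b - a)/n = 0.687500

Trapezoidal rule: (h/2)[f(x₀) + 2f(x₁) + 2f(x₂) + ... + f(xₙ)]

x_0 = 1.7500, f(x_0) = 0.363636, coefficient = 1
x_1 = 2.4375, f(x_1) = 0.290909, coefficient = 2
x_2 = 3.1250, f(x_2) = 0.242424, coefficient = 2
x_3 = 3.8125, f(x_3) = 0.207792, coefficient = 2
x_4 = 4.5000, f(x_4) = 0.181818, coefficient = 1

I ≈ (0.687500/2) × 2.027706 = 0.697024
Exact value: 0.693147
Error: 0.003877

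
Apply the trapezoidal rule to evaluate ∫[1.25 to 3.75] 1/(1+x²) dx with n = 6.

f(x) = 1/(1+x²)
a = 1.25, b = 3.75, n = 6
h = (b - a)/n = 0.416667

Trapezoidal rule: (h/2)[f(x₀) + 2f(x₁) + 2f(x₂) + ... + f(xₙ)]

x_0 = 1.2500, f(x_0) = 0.390244, coefficient = 1
x_1 = 1.6667, f(x_1) = 0.264706, coefficient = 2
x_2 = 2.0833, f(x_2) = 0.187256, coefficient = 2
x_3 = 2.5000, f(x_3) = 0.137931, coefficient = 2
x_4 = 2.9167, f(x_4) = 0.105186, coefficient = 2
x_5 = 3.3333, f(x_5) = 0.082569, coefficient = 2
x_6 = 3.7500, f(x_6) = 0.066390, coefficient = 1

I ≈ (0.416667/2) × 2.011930 = 0.419152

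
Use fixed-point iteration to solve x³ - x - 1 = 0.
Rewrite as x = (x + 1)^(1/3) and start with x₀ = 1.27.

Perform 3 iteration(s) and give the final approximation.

Equation: x³ - x - 1 = 0
Fixed-point form: x = (x + 1)^(1/3)
x₀ = 1.27

x_1 = g(1.270000) = 1.314242
x_2 = g(1.314242) = 1.322725
x_3 = g(1.322725) = 1.324339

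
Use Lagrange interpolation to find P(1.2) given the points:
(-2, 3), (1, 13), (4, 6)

Lagrange interpolation formula:
P(x) = Σ yᵢ × Lᵢ(x)
where Lᵢ(x) = Π_{j≠i} (x - xⱼ)/(xᵢ - xⱼ)

L_0(1.2) = (1.2 - 1)/(-2 - 1) × (1.2 - 4)/(-2 - 4) = -0.031111
L_1(1.2) = (1.2 - (-2))/(1 - (-2)) × (1.2 - 4)/(1 - 4) = 0.995556
L_2(1.2) = (1.2 - (-2))/(4 - (-2)) × (1.2 - 1)/(4 - 1) = 0.035556

P(1.2) = 3×L_0(1.2) + 13×L_1(1.2) + 6×L_2(1.2)
P(1.2) = 13.062222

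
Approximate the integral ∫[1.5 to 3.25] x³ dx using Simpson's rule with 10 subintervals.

f(x) = x³
a = 1.5, b = 3.25, n = 10
h = (b - a)/n = 0.175000

Simpson's rule: (h/3)[f(x₀) + 4f(x₁) + 2f(x₂) + ... + f(xₙ)]

x_0 = 1.5000, f(x_0) = 3.375000, coefficient = 1
x_1 = 1.6750, f(x_1) = 4.699422, coefficient = 4
x_2 = 1.8500, f(x_2) = 6.331625, coefficient = 2
x_3 = 2.0250, f(x_3) = 8.303766, coefficient = 4
x_4 = 2.2000, f(x_4) = 10.648000, coefficient = 2
x_5 = 2.3750, f(x_5) = 13.396484, coefficient = 4
x_6 = 2.5500, f(x_6) = 16.581375, coefficient = 2
x_7 = 2.7250, f(x_7) = 20.234828, coefficient = 4
x_8 = 2.9000, f(x_8) = 24.389000, coefficient = 2
x_9 = 3.0750, f(x_9) = 29.076047, coefficient = 4
x_10 = 3.2500, f(x_10) = 34.328125, coefficient = 1

I ≈ (0.175000/3) × 456.445312 = 26.625977
Exact value: 26.625977
Error: 0.000000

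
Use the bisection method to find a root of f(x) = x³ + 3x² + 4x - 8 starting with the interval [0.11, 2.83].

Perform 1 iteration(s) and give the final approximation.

f(x) = x³ + 3x² + 4x - 8
Initial interval: [0.11, 2.83]

Iteration 1:
  c_1 = (0.110000 + 2.830000)/2 = 1.470000
  f(c_1) = f(1.470000) = 7.539223
  f(a) × f(c) < 0, new interval: [0.110000, 1.470000]

After 1 iteration(s), the approximation is c_1 = 1.470000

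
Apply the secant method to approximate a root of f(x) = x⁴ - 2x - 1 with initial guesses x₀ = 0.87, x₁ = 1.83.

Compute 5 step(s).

f(x) = x⁴ - 2x - 1
x₀ = 0.87, x₁ = 1.83

Secant formula: x_{n+1} = x_n - f(x_n)(x_n - x_{n-1})/(f(x_n) - f(x_{n-1}))

Iteration 1:
  f(0.870000) = -2.167102
  f(1.830000) = 6.555131
  x_2 = 1.830000 - 6.555131×(1.830000 - 0.870000)/(6.555131 - (-2.167102))
       = 1.108519
Iteration 2:
  f(1.830000) = 6.555131
  f(1.108519) = -1.707053
  x_3 = 1.108519 - (-1.707053)×(1.108519 - 1.830000)/(-1.707053 - 6.555131)
       = 1.257584
Iteration 3:
  f(1.108519) = -1.707053
  f(1.257584) = -1.013968
  x_4 = 1.257584 - (-1.013968)×(1.257584 - 1.108519)/(-1.013968 - (-1.707053))
       = 1.475664
Iteration 4:
  f(1.257584) = -1.013968
  f(1.475664) = 0.790541
  x_5 = 1.475664 - 0.790541×(1.475664 - 1.257584)/(0.790541 - (-1.013968))
       = 1.380125
Iteration 5:
  f(1.475664) = 0.790541
  f(1.380125) = -0.132198
  x_6 = 1.380125 - (-0.132198)×(1.380125 - 1.475664)/(-0.132198 - 0.790541)
       = 1.393812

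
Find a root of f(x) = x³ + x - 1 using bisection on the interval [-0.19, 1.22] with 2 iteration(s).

f(x) = x³ + x - 1
Initial interval: [-0.19, 1.22]

Iteration 1:
  c_1 = (-0.190000 + 1.220000)/2 = 0.515000
  f(c_1) = f(0.515000) = -0.348409
  f(a) × f(c) ≥ 0, new interval: [0.515000, 1.220000]
Iteration 2:
  c_2 = (0.515000 + 1.220000)/2 = 0.867500
  f(c_2) = f(0.867500) = 0.520343
  f(a) × f(c) < 0, new interval: [0.515000, 0.867500]

After 2 iteration(s), the approximation is c_2 = 0.867500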